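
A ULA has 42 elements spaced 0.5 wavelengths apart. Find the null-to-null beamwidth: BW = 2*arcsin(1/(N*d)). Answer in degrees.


1/(N*d) = 1/(42*0.5) = 0.047619
BW = 2*arcsin(0.047619) = 5.5 degrees

5.5 degrees


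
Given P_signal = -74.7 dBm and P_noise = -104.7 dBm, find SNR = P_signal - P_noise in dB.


SNR = -74.7 - (-104.7) = 30.0 dB

30.0 dB


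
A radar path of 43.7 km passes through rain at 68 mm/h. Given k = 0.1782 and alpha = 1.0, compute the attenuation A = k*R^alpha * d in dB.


gamma = 0.1782 * 68^1.0 = 12.1176 dB/km
A = 12.1176 * 43.7 = 529.54 dB

529.54 dB


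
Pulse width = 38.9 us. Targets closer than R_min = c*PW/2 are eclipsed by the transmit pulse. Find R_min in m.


R_min = 3e8 * 38.9e-6 / 2 = 5835.0 m

5835.0 m


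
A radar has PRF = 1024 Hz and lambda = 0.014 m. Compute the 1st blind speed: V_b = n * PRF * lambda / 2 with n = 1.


V_blind = 1 * 1024 * 0.014 / 2 = 7.2 m/s

7.2 m/s


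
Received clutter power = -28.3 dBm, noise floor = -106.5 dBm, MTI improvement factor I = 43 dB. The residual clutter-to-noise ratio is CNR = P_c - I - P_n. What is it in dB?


CNR = -28.3 - 43 - (-106.5) = 35.2 dB

35.2 dB


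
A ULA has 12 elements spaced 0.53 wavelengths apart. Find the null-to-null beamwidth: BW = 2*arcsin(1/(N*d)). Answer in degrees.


1/(N*d) = 1/(12*0.53) = 0.157233
BW = 2*arcsin(0.157233) = 18.1 degrees

18.1 degrees


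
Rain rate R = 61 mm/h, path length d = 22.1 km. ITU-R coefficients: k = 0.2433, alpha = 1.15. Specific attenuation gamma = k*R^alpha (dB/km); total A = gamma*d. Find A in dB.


gamma = 0.2433 * 61^1.15 = 27.49612 dB/km
A = 27.49612 * 22.1 = 607.66 dB

607.66 dB


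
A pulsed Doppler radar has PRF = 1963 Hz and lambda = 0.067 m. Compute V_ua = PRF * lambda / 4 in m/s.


V_ua = 1963 * 0.067 / 4 = 32.9 m/s

32.9 m/s


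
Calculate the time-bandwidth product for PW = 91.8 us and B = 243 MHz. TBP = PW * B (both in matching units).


TBP = 91.8 * 243 = 22307.4

22307.4


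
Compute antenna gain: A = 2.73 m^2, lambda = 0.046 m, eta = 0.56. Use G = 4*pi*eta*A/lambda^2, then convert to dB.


G_linear = 4*pi*0.56*2.73/0.046^2 = 9079.14
G_dB = 10*log10(9079.14) = 39.6 dB

39.6 dB


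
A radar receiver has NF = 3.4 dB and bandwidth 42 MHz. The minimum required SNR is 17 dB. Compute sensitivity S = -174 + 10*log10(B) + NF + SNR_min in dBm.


10*log10(42000000.0) = 76.23
S = -174 + 76.23 + 3.4 + 17 = -77.4 dBm

-77.4 dBm


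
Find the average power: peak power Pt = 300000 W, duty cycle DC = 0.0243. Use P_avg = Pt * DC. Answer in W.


P_avg = 300000 * 0.0243 = 7290.0 W

7290.0 W


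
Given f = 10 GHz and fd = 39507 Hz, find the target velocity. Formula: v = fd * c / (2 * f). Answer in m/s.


v = 39507 * 3e8 / (2 * 10000000000.0) = 592.6 m/s

592.6 m/s


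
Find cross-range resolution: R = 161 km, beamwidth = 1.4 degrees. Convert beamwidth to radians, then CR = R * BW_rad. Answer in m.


BW_rad = 0.02443461
CR = 161000 * 0.02443461 = 3934.0 m

3934.0 m


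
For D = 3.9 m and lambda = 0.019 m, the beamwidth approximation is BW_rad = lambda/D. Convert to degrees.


BW_rad = 0.019 / 3.9 = 0.004872
BW_deg = 0.28 degrees

0.28 degrees


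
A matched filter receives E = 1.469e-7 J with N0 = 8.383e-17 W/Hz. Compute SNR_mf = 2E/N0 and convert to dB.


SNR_lin = 2 * 1.469e-7 / 8.383e-17 = 3.505e9
SNR_dB = 10*log10(3.505e9) = 95.4 dB

95.4 dB


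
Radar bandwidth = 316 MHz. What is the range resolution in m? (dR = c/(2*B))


dR = 3e8 / (2 * 316000000.0) = 0.47 m

0.47 m


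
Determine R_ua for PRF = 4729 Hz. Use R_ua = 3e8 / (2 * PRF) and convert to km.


R_ua = 3e8 / (2 * 4729) = 31719.2 m = 31.7 km

31.7 km


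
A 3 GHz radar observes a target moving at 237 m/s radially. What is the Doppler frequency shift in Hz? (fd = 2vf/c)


fd = 2 * 237 * 3000000000.0 / 3e8 = 4740.0 Hz

4740.0 Hz


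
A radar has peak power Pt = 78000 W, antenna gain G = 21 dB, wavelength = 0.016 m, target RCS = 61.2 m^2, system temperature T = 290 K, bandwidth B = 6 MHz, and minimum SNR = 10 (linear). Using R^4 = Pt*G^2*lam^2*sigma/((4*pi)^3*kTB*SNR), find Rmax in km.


G_lin = 10^(21/10) = 125.892541
R^4 = 78000 * 125.892541^2 * 0.016^2 * 61.2 / ((4*pi)^3 * 1.38e-23 * 290 * 6000000.0 * 10)
R^4 = 4.0647e16 m^4
R_max = (4.0647e16)^(1/4) = 14199.0 m = 14.2 km

14.2 km


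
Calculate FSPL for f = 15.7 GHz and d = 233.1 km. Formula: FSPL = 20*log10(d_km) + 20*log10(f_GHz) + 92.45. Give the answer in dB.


20*log10(233.1) = 47.35
20*log10(15.7) = 23.92
FSPL = 163.7 dB

163.7 dB


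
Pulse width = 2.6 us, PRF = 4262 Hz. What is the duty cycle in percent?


DC = 2.6e-6 * 4262 * 100 = 1.11%

1.11%


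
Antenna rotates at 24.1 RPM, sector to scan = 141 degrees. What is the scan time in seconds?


t = 141 / (24.1 * 360) * 60 = 0.98 s

0.98 s


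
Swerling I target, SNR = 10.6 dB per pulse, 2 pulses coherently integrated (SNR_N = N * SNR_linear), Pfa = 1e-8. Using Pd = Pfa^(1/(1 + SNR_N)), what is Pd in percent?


SNR_lin = 10^(10.6/10) = 11.48154
SNR_N = 2 * 11.48154 = 22.96308
1/(1 + SNR_N) = 1/23.96308 = 0.0417309
Pd = (1e-8)^0.0417309 = 0.46361
Pd = 46.4%

46.4%


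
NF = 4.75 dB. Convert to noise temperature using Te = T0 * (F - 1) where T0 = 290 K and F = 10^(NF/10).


NF_lin = 10^(4.75/10) = 2.985383
Te = 290 * (2.985383 - 1) = 575.8 K

575.8 K


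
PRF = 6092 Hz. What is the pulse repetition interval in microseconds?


PRI = 1/6092 = 0.0001641497 s = 164.1 us

164.1 us


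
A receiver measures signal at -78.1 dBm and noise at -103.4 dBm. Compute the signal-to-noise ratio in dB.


SNR = -78.1 - (-103.4) = 25.3 dB

25.3 dB


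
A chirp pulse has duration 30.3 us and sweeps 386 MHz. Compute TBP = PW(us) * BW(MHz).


TBP = 30.3 * 386 = 11695.8

11695.8


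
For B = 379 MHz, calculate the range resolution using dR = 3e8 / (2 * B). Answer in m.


dR = 3e8 / (2 * 379000000.0) = 0.4 m

0.4 m


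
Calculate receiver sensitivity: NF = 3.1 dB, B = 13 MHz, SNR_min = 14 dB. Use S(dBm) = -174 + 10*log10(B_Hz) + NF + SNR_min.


10*log10(13000000.0) = 71.14
S = -174 + 71.14 + 3.1 + 14 = -85.8 dBm

-85.8 dBm


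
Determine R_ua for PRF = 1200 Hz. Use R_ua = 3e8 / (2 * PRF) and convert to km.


R_ua = 3e8 / (2 * 1200) = 125000.0 m = 125.0 km

125.0 km


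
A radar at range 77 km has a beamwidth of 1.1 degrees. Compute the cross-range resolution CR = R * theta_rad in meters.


BW_rad = 0.019198622
CR = 77000 * 0.019198622 = 1478.3 m

1478.3 m


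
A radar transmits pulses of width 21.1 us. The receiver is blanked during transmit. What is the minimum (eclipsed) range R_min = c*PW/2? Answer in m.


R_min = 3e8 * 21.1e-6 / 2 = 3165.0 m

3165.0 m


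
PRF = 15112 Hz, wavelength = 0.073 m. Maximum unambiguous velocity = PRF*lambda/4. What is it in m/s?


V_ua = 15112 * 0.073 / 4 = 275.8 m/s

275.8 m/s


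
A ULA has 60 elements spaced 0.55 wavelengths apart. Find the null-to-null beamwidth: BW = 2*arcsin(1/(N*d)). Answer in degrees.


1/(N*d) = 1/(60*0.55) = 0.030303
BW = 2*arcsin(0.030303) = 3.5 degrees

3.5 degrees


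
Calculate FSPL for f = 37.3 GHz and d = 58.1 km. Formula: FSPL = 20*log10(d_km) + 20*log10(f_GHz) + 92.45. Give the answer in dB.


20*log10(58.1) = 35.28
20*log10(37.3) = 31.43
FSPL = 159.2 dB

159.2 dB


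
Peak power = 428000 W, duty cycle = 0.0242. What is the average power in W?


P_avg = 428000 * 0.0242 = 10357.6 W

10357.6 W


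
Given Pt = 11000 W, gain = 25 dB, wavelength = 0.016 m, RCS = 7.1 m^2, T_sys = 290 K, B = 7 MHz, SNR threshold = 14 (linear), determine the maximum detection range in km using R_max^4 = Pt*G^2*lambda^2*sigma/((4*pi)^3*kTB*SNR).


G_lin = 10^(25/10) = 316.227766
R^4 = 11000 * 316.227766^2 * 0.016^2 * 7.1 / ((4*pi)^3 * 1.38e-23 * 290 * 7000000.0 * 14)
R^4 = 2.56897e15 m^4
R_max = (2.56897e15)^(1/4) = 7119.3 m = 7.1 km

7.1 km


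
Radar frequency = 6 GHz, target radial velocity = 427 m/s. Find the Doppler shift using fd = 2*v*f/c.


fd = 2 * 427 * 6000000000.0 / 3e8 = 17080.0 Hz

17080.0 Hz


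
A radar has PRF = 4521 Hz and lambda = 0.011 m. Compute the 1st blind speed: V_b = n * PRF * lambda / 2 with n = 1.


V_blind = 1 * 4521 * 0.011 / 2 = 24.9 m/s

24.9 m/s


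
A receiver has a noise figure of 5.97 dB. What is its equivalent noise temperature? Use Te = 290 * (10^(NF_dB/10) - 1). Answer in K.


NF_lin = 10^(5.97/10) = 3.953666
Te = 290 * (3.953666 - 1) = 856.6 K

856.6 K


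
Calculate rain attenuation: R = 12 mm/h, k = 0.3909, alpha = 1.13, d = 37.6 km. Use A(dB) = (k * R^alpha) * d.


gamma = 0.3909 * 12^1.13 = 6.479485 dB/km
A = 6.479485 * 37.6 = 243.63 dB

243.63 dB


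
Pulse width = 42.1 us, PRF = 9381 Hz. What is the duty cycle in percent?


DC = 42.1e-6 * 9381 * 100 = 39.49%

39.49%


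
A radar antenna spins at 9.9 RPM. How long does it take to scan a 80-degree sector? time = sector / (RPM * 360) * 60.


t = 80 / (9.9 * 360) * 60 = 1.35 s

1.35 s


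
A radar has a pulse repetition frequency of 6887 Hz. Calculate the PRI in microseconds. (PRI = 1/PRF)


PRI = 1/6887 = 0.0001452011 s = 145.2 us

145.2 us


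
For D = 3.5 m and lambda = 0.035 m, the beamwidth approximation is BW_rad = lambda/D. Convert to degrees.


BW_rad = 0.035 / 3.5 = 0.01
BW_deg = 0.57 degrees

0.57 degrees


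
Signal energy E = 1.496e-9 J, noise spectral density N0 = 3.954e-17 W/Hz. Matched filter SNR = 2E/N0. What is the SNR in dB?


SNR_lin = 2 * 1.496e-9 / 3.954e-17 = 7.567e7
SNR_dB = 10*log10(7.567e7) = 78.8 dB

78.8 dB


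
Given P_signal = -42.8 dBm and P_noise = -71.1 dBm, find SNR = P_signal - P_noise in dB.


SNR = -42.8 - (-71.1) = 28.3 dB

28.3 dB


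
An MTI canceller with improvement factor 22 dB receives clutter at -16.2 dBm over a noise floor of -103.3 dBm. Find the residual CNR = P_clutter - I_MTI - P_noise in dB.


CNR = -16.2 - 22 - (-103.3) = 65.1 dB

65.1 dB


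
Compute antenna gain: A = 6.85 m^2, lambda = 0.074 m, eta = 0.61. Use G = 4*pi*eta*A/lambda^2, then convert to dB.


G_linear = 4*pi*0.61*6.85/0.074^2 = 9588.86
G_dB = 10*log10(9588.86) = 39.8 dB

39.8 dB


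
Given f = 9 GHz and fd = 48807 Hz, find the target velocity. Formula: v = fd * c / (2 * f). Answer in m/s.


v = 48807 * 3e8 / (2 * 9000000000.0) = 813.5 m/s

813.5 m/s


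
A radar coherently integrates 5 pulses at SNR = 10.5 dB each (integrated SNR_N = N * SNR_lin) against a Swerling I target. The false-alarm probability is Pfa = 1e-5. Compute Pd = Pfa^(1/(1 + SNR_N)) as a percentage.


SNR_lin = 10^(10.5/10) = 11.22018
SNR_N = 5 * 11.22018 = 56.1009
1/(1 + SNR_N) = 1/57.1009 = 0.0175129
Pd = (1e-5)^0.0175129 = 0.8174
Pd = 81.7%

81.7%


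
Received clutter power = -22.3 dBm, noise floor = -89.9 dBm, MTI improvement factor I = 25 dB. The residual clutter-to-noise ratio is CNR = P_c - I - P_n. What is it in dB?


CNR = -22.3 - 25 - (-89.9) = 42.6 dB

42.6 dB


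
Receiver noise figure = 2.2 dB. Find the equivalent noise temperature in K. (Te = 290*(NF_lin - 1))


NF_lin = 10^(2.2/10) = 1.659587
Te = 290 * (1.659587 - 1) = 191.3 K

191.3 K


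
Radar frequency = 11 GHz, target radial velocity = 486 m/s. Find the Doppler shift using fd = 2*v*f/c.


fd = 2 * 486 * 11000000000.0 / 3e8 = 35640.0 Hz

35640.0 Hz


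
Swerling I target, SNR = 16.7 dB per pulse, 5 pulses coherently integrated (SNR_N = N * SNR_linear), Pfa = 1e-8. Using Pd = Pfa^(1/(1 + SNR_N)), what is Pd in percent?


SNR_lin = 10^(16.7/10) = 46.77351
SNR_N = 5 * 46.77351 = 233.86755
1/(1 + SNR_N) = 1/234.86755 = 0.0042577
Pd = (1e-8)^0.0042577 = 0.92457
Pd = 92.5%

92.5%


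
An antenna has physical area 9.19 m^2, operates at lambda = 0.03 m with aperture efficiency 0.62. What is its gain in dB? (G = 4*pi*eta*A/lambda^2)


G_linear = 4*pi*0.62*9.19/0.03^2 = 79556.3
G_dB = 10*log10(79556.3) = 49.0 dB

49.0 dB


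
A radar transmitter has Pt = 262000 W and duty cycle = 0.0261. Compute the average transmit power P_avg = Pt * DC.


P_avg = 262000 * 0.0261 = 6838.2 W

6838.2 W


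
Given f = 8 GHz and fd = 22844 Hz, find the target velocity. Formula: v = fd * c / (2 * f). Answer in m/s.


v = 22844 * 3e8 / (2 * 8000000000.0) = 428.3 m/s

428.3 m/s


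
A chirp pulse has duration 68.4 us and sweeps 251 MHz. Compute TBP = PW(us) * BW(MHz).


TBP = 68.4 * 251 = 17168.4

17168.4


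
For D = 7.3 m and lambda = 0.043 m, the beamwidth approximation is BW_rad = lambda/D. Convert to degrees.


BW_rad = 0.043 / 7.3 = 0.00589
BW_deg = 0.34 degrees

0.34 degrees


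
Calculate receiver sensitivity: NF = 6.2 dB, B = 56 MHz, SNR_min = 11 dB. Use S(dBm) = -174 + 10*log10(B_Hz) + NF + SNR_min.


10*log10(56000000.0) = 77.48
S = -174 + 77.48 + 6.2 + 11 = -79.3 dBm

-79.3 dBm


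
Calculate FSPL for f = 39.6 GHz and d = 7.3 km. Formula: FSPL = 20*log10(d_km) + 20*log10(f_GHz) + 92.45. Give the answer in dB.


20*log10(7.3) = 17.27
20*log10(39.6) = 31.95
FSPL = 141.7 dB

141.7 dB


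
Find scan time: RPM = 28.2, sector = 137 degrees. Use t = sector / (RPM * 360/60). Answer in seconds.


t = 137 / (28.2 * 360) * 60 = 0.81 s

0.81 s


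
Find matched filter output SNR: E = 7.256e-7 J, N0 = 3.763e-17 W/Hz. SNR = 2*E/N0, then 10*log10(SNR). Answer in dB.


SNR_lin = 2 * 7.256e-7 / 3.763e-17 = 3.856e10
SNR_dB = 10*log10(3.856e10) = 105.9 dB

105.9 dB


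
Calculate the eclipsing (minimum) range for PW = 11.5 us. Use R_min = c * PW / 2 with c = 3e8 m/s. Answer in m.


R_min = 3e8 * 11.5e-6 / 2 = 1725.0 m

1725.0 m


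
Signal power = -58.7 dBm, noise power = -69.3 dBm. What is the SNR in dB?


SNR = -58.7 - (-69.3) = 10.6 dB

10.6 dB


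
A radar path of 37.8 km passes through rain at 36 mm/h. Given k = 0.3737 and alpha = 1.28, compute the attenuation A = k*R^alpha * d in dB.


gamma = 0.3737 * 36^1.28 = 36.693598 dB/km
A = 36.693598 * 37.8 = 1387.02 dB

1387.02 dB


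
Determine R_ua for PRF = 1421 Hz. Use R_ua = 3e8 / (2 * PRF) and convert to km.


R_ua = 3e8 / (2 * 1421) = 105559.5 m = 105.6 km

105.6 km


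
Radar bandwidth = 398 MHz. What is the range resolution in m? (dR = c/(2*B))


dR = 3e8 / (2 * 398000000.0) = 0.38 m

0.38 m


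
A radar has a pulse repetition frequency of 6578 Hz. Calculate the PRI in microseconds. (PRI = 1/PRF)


PRI = 1/6578 = 0.0001520219 s = 152.0 us

152.0 us


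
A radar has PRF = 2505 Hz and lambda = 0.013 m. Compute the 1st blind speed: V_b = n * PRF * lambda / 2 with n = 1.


V_blind = 1 * 2505 * 0.013 / 2 = 16.3 m/s

16.3 m/s


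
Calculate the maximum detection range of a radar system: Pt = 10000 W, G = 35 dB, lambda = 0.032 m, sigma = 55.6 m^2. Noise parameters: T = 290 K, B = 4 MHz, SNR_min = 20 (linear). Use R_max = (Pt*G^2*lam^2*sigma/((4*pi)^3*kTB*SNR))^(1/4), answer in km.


G_lin = 10^(35/10) = 3162.27766
R^4 = 10000 * 3162.27766^2 * 0.032^2 * 55.6 / ((4*pi)^3 * 1.38e-23 * 290 * 4000000.0 * 20)
R^4 = 8.96145e18 m^4
R_max = (8.96145e18)^(1/4) = 54713.5 m = 54.7 km

54.7 km


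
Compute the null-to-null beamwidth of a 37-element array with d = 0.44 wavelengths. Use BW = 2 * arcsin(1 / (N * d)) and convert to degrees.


1/(N*d) = 1/(37*0.44) = 0.061425
BW = 2*arcsin(0.061425) = 7.0 degrees

7.0 degrees


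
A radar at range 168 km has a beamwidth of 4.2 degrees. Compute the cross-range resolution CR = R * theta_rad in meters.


BW_rad = 0.073303829
CR = 168000 * 0.073303829 = 12315.0 m

12315.0 m


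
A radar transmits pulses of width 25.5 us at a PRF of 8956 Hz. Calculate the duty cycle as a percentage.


DC = 25.5e-6 * 8956 * 100 = 22.84%

22.84%


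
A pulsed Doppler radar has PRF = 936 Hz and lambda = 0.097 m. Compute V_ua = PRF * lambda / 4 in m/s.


V_ua = 936 * 0.097 / 4 = 22.7 m/s

22.7 m/s


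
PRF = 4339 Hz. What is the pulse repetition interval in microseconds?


PRI = 1/4339 = 0.0002304678 s = 230.5 us

230.5 us


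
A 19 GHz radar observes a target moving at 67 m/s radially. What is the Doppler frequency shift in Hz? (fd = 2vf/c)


fd = 2 * 67 * 19000000000.0 / 3e8 = 8486.7 Hz

8486.7 Hz


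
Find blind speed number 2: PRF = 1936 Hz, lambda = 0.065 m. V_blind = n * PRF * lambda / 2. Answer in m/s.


V_blind = 2 * 1936 * 0.065 / 2 = 125.8 m/s

125.8 m/s


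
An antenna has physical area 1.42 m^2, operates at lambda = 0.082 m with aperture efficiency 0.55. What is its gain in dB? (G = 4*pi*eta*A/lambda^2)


G_linear = 4*pi*0.55*1.42/0.082^2 = 1459.6
G_dB = 10*log10(1459.6) = 31.6 dB

31.6 dB


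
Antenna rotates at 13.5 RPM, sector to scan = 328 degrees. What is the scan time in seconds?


t = 328 / (13.5 * 360) * 60 = 4.05 s

4.05 s


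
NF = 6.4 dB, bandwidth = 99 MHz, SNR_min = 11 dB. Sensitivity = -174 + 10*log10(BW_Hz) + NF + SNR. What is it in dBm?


10*log10(99000000.0) = 79.96
S = -174 + 79.96 + 6.4 + 11 = -76.6 dBm

-76.6 dBm


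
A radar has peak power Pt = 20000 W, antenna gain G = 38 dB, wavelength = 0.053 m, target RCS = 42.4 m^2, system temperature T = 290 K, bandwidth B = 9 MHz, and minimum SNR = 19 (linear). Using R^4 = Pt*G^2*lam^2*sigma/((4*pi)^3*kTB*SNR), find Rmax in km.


G_lin = 10^(38/10) = 6309.573445
R^4 = 20000 * 6309.573445^2 * 0.053^2 * 42.4 / ((4*pi)^3 * 1.38e-23 * 290 * 9000000.0 * 19)
R^4 = 6.98304e19 m^4
R_max = (6.98304e19)^(1/4) = 91413.7 m = 91.4 km

91.4 km


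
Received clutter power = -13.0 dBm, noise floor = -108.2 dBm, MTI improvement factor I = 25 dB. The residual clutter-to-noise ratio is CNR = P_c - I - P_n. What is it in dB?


CNR = -13.0 - 25 - (-108.2) = 70.2 dB

70.2 dB


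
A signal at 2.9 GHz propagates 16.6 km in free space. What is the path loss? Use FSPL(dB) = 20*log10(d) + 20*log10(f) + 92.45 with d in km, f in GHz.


20*log10(16.6) = 24.4
20*log10(2.9) = 9.25
FSPL = 126.1 dB

126.1 dB


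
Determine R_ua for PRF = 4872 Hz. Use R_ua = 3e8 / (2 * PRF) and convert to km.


R_ua = 3e8 / (2 * 4872) = 30788.2 m = 30.8 km

30.8 km


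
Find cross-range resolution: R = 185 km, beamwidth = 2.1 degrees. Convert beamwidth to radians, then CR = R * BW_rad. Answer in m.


BW_rad = 0.036651914
CR = 185000 * 0.036651914 = 6780.6 m

6780.6 m


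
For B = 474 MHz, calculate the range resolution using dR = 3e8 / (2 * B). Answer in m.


dR = 3e8 / (2 * 474000000.0) = 0.32 m

0.32 m


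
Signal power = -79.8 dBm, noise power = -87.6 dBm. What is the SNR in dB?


SNR = -79.8 - (-87.6) = 7.8 dB

7.8 dB


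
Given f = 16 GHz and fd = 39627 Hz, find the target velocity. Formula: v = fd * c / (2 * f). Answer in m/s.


v = 39627 * 3e8 / (2 * 16000000000.0) = 371.5 m/s

371.5 m/s


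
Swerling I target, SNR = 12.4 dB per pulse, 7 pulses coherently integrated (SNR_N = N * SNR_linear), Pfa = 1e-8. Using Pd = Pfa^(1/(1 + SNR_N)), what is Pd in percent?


SNR_lin = 10^(12.4/10) = 17.37801
SNR_N = 7 * 17.37801 = 121.64607
1/(1 + SNR_N) = 1/122.64607 = 0.0081535
Pd = (1e-8)^0.0081535 = 0.86054
Pd = 86.1%

86.1%


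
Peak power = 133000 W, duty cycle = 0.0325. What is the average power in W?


P_avg = 133000 * 0.0325 = 4322.5 W

4322.5 W


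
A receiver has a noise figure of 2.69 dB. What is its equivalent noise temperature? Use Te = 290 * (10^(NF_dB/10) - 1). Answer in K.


NF_lin = 10^(2.69/10) = 1.857804
Te = 290 * (1.857804 - 1) = 248.8 K

248.8 K


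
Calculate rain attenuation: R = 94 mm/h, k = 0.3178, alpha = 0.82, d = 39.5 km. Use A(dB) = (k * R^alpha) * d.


gamma = 0.3178 * 94^0.82 = 13.186172 dB/km
A = 13.186172 * 39.5 = 520.85 dB

520.85 dB


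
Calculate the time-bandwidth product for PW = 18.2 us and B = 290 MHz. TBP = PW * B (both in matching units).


TBP = 18.2 * 290 = 5278.0

5278.0


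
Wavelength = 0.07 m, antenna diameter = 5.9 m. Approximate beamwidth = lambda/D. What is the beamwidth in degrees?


BW_rad = 0.07 / 5.9 = 0.011864
BW_deg = 0.68 degrees

0.68 degrees


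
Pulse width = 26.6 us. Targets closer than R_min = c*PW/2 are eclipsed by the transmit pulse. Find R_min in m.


R_min = 3e8 * 26.6e-6 / 2 = 3990.0 m

3990.0 m


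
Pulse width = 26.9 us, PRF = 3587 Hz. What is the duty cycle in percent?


DC = 26.9e-6 * 3587 * 100 = 9.65%

9.65%


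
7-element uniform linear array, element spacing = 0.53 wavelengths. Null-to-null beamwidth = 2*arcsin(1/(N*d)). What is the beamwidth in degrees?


1/(N*d) = 1/(7*0.53) = 0.269542
BW = 2*arcsin(0.269542) = 31.3 degrees

31.3 degrees


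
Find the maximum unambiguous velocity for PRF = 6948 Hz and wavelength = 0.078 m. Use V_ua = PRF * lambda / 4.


V_ua = 6948 * 0.078 / 4 = 135.5 m/s

135.5 m/s


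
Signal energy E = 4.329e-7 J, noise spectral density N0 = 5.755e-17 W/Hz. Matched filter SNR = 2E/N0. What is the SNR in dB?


SNR_lin = 2 * 4.329e-7 / 5.755e-17 = 1.504e10
SNR_dB = 10*log10(1.504e10) = 101.8 dB

101.8 dB


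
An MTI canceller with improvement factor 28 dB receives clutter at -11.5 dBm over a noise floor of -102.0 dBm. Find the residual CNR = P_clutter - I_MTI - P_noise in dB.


CNR = -11.5 - 28 - (-102.0) = 62.5 dB

62.5 dB


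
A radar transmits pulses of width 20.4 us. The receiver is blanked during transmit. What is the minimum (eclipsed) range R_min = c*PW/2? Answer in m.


R_min = 3e8 * 20.4e-6 / 2 = 3060.0 m

3060.0 m


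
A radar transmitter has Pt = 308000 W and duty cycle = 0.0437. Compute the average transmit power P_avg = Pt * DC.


P_avg = 308000 * 0.0437 = 13459.6 W

13459.6 W


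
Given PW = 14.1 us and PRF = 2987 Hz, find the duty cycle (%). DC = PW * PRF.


DC = 14.1e-6 * 2987 * 100 = 4.21%

4.21%


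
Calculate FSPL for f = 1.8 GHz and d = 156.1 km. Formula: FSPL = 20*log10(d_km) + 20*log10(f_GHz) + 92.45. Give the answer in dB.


20*log10(156.1) = 43.87
20*log10(1.8) = 5.11
FSPL = 141.4 dB

141.4 dB


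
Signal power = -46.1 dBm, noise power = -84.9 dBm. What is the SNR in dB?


SNR = -46.1 - (-84.9) = 38.8 dB

38.8 dB


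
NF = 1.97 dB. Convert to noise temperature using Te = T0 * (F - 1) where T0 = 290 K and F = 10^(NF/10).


NF_lin = 10^(1.97/10) = 1.573983
Te = 290 * (1.573983 - 1) = 166.5 K

166.5 K


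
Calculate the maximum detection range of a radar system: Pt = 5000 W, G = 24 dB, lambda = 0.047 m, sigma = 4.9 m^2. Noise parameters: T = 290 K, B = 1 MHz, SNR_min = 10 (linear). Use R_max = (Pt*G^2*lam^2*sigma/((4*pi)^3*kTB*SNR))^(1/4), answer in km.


G_lin = 10^(24/10) = 251.188643
R^4 = 5000 * 251.188643^2 * 0.047^2 * 4.9 / ((4*pi)^3 * 1.38e-23 * 290 * 1000000.0 * 10)
R^4 = 4.29987e16 m^4
R_max = (4.29987e16)^(1/4) = 14400.0 m = 14.4 km

14.4 km


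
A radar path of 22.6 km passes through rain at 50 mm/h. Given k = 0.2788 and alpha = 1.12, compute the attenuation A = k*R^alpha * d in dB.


gamma = 0.2788 * 50^1.12 = 22.291494 dB/km
A = 22.291494 * 22.6 = 503.79 dB

503.79 dB


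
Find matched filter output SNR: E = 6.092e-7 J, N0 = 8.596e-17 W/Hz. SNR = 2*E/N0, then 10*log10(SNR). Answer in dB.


SNR_lin = 2 * 6.092e-7 / 8.596e-17 = 1.417e10
SNR_dB = 10*log10(1.417e10) = 101.5 dB

101.5 dB


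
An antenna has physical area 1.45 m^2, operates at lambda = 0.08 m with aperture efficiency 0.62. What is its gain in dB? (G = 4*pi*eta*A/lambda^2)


G_linear = 4*pi*0.62*1.45/0.08^2 = 1765.18
G_dB = 10*log10(1765.18) = 32.5 dB

32.5 dB


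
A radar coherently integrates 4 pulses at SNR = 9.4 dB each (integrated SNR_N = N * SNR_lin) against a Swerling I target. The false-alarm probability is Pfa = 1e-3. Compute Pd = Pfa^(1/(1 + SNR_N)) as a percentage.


SNR_lin = 10^(9.4/10) = 8.70964
SNR_N = 4 * 8.70964 = 34.83856
1/(1 + SNR_N) = 1/35.83856 = 0.0279029
Pd = (1e-3)^0.0279029 = 0.82469
Pd = 82.5%

82.5%


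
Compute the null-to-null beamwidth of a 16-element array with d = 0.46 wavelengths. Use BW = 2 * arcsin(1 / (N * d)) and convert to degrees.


1/(N*d) = 1/(16*0.46) = 0.13587
BW = 2*arcsin(0.13587) = 15.6 degrees

15.6 degrees


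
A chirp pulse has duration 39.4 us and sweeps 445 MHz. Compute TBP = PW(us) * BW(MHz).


TBP = 39.4 * 445 = 17533.0

17533.0


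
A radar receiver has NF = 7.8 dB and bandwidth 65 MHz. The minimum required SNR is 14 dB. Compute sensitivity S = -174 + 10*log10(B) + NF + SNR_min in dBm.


10*log10(65000000.0) = 78.13
S = -174 + 78.13 + 7.8 + 14 = -74.1 dBm

-74.1 dBm


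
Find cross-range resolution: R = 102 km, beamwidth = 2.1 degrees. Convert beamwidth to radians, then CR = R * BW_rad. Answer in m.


BW_rad = 0.036651914
CR = 102000 * 0.036651914 = 3738.5 m

3738.5 m


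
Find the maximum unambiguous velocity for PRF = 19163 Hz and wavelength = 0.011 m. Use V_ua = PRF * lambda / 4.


V_ua = 19163 * 0.011 / 4 = 52.7 m/s

52.7 m/s


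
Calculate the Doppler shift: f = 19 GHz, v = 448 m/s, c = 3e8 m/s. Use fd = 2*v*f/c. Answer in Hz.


fd = 2 * 448 * 19000000000.0 / 3e8 = 56746.7 Hz

56746.7 Hz


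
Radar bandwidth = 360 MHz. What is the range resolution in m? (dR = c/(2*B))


dR = 3e8 / (2 * 360000000.0) = 0.42 m

0.42 m


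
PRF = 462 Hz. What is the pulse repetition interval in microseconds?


PRI = 1/462 = 0.0021645022 s = 2164.5 us

2164.5 us


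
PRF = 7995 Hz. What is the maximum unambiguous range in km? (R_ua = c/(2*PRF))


R_ua = 3e8 / (2 * 7995) = 18761.7 m = 18.8 km

18.8 km


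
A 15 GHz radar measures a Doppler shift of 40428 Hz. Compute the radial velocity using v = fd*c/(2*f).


v = 40428 * 3e8 / (2 * 15000000000.0) = 404.3 m/s

404.3 m/s


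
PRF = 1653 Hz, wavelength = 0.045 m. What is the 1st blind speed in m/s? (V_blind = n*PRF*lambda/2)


V_blind = 1 * 1653 * 0.045 / 2 = 37.2 m/s

37.2 m/s


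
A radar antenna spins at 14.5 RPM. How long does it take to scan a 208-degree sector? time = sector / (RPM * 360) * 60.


t = 208 / (14.5 * 360) * 60 = 2.39 s

2.39 s


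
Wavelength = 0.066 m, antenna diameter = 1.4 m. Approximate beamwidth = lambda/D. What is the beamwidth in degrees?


BW_rad = 0.066 / 1.4 = 0.047143
BW_deg = 2.7 degrees

2.7 degrees


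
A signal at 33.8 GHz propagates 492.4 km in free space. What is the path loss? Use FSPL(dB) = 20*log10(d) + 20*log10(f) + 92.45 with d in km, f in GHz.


20*log10(492.4) = 53.85
20*log10(33.8) = 30.58
FSPL = 176.9 dB

176.9 dB


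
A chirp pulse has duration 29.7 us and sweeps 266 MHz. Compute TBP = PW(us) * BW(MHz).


TBP = 29.7 * 266 = 7900.2

7900.2


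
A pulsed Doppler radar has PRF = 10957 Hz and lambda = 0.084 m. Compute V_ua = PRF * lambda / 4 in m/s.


V_ua = 10957 * 0.084 / 4 = 230.1 m/s

230.1 m/s


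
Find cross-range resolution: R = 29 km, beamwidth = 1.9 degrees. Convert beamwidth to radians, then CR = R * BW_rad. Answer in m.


BW_rad = 0.033161256
CR = 29000 * 0.033161256 = 961.7 m

961.7 m


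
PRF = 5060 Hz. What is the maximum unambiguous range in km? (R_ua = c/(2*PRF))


R_ua = 3e8 / (2 * 5060) = 29644.3 m = 29.6 km

29.6 km


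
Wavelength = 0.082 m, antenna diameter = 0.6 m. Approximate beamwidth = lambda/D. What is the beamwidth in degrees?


BW_rad = 0.082 / 0.6 = 0.136667
BW_deg = 7.83 degrees

7.83 degrees


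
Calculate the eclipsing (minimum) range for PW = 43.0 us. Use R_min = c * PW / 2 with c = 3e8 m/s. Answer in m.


R_min = 3e8 * 43.0e-6 / 2 = 6450.0 m

6450.0 m


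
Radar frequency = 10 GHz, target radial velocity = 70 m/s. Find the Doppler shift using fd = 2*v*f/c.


fd = 2 * 70 * 10000000000.0 / 3e8 = 4666.7 Hz

4666.7 Hz


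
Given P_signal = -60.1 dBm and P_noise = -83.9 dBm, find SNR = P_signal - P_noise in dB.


SNR = -60.1 - (-83.9) = 23.8 dB

23.8 dB


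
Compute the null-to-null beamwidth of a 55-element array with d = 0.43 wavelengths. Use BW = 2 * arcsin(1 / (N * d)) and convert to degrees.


1/(N*d) = 1/(55*0.43) = 0.042283
BW = 2*arcsin(0.042283) = 4.8 degrees

4.8 degrees


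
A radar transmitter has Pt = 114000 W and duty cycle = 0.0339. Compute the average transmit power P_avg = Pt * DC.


P_avg = 114000 * 0.0339 = 3864.6 W

3864.6 W


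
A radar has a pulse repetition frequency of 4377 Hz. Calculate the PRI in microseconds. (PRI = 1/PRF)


PRI = 1/4377 = 0.000228467 s = 228.5 us

228.5 us


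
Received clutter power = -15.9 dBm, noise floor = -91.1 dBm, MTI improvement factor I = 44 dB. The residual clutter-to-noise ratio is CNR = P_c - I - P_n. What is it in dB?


CNR = -15.9 - 44 - (-91.1) = 31.2 dB

31.2 dB


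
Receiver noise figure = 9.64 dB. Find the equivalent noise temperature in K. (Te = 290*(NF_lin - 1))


NF_lin = 10^(9.64/10) = 9.204496
Te = 290 * (9.204496 - 1) = 2379.3 K

2379.3 K


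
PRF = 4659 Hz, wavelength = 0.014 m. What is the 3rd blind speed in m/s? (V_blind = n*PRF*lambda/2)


V_blind = 3 * 4659 * 0.014 / 2 = 97.8 m/s

97.8 m/s


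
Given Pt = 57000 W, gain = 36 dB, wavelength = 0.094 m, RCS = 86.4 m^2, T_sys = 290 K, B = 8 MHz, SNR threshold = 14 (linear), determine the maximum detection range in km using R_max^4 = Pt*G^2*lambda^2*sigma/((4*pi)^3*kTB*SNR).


G_lin = 10^(36/10) = 3981.071706
R^4 = 57000 * 3981.071706^2 * 0.094^2 * 86.4 / ((4*pi)^3 * 1.38e-23 * 290 * 8000000.0 * 14)
R^4 = 7.75389e20 m^4
R_max = (7.75389e20)^(1/4) = 166870.6 m = 166.9 km

166.9 km


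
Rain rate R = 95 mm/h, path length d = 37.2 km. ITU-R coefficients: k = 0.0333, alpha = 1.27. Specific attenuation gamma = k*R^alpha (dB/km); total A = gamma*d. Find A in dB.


gamma = 0.0333 * 95^1.27 = 10.818155 dB/km
A = 10.818155 * 37.2 = 402.44 dB

402.44 dB


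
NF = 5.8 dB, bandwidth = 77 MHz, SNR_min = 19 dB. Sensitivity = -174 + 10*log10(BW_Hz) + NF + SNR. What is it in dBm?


10*log10(77000000.0) = 78.86
S = -174 + 78.86 + 5.8 + 19 = -70.3 dBm

-70.3 dBm


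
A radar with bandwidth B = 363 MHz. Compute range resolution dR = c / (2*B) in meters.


dR = 3e8 / (2 * 363000000.0) = 0.41 m

0.41 m


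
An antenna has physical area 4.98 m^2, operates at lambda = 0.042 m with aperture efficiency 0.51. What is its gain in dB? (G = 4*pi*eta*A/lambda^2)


G_linear = 4*pi*0.51*4.98/0.042^2 = 18093.01
G_dB = 10*log10(18093.01) = 42.6 dB

42.6 dB


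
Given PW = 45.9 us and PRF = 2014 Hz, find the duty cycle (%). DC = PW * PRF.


DC = 45.9e-6 * 2014 * 100 = 9.24%

9.24%


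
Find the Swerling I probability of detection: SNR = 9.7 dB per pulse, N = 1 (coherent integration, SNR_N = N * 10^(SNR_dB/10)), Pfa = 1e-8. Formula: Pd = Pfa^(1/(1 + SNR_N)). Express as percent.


SNR_lin = 10^(9.7/10) = 9.33254
SNR_N = 1 * 9.33254 = 9.33254
1/(1 + SNR_N) = 1/10.33254 = 0.0967816
Pd = (1e-8)^0.0967816 = 0.16817
Pd = 16.8%

16.8%


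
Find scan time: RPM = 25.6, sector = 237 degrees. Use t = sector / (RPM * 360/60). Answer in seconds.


t = 237 / (25.6 * 360) * 60 = 1.54 s

1.54 s


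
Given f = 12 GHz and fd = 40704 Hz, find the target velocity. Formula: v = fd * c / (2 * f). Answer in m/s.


v = 40704 * 3e8 / (2 * 12000000000.0) = 508.8 m/s

508.8 m/s


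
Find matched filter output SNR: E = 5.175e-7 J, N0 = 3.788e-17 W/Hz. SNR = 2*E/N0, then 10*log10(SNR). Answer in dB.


SNR_lin = 2 * 5.175e-7 / 3.788e-17 = 2.732e10
SNR_dB = 10*log10(2.732e10) = 104.4 dB

104.4 dB


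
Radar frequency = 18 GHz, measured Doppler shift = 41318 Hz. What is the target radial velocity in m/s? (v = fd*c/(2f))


v = 41318 * 3e8 / (2 * 18000000000.0) = 344.3 m/s

344.3 m/s


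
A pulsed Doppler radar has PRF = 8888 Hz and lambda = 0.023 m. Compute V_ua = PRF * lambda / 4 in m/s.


V_ua = 8888 * 0.023 / 4 = 51.1 m/s

51.1 m/s


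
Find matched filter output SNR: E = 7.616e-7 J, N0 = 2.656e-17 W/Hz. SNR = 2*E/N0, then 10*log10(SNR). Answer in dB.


SNR_lin = 2 * 7.616e-7 / 2.656e-17 = 5.735e10
SNR_dB = 10*log10(5.735e10) = 107.6 dB

107.6 dB


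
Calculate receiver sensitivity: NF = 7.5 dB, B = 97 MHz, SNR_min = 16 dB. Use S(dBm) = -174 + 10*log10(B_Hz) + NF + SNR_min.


10*log10(97000000.0) = 79.87
S = -174 + 79.87 + 7.5 + 16 = -70.6 dBm

-70.6 dBm


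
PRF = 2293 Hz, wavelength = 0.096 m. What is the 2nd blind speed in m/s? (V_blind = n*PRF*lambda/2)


V_blind = 2 * 2293 * 0.096 / 2 = 220.1 m/s

220.1 m/s


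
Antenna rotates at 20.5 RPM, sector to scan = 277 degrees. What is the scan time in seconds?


t = 277 / (20.5 * 360) * 60 = 2.25 s

2.25 s


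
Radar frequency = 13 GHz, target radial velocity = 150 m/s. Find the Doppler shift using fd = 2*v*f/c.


fd = 2 * 150 * 13000000000.0 / 3e8 = 13000.0 Hz

13000.0 Hz


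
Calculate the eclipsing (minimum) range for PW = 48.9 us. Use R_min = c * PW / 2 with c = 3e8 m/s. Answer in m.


R_min = 3e8 * 48.9e-6 / 2 = 7335.0 m

7335.0 m


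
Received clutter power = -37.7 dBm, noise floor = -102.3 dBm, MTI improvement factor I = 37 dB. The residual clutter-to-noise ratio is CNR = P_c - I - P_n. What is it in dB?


CNR = -37.7 - 37 - (-102.3) = 27.6 dB

27.6 dB


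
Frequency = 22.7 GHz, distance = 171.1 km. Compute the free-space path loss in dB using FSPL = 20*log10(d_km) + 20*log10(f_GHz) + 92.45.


20*log10(171.1) = 44.67
20*log10(22.7) = 27.12
FSPL = 164.2 dB

164.2 dB


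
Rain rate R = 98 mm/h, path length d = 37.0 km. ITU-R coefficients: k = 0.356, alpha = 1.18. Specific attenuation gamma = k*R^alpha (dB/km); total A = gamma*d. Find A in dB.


gamma = 0.356 * 98^1.18 = 79.633677 dB/km
A = 79.633677 * 37.0 = 2946.45 dB

2946.45 dB


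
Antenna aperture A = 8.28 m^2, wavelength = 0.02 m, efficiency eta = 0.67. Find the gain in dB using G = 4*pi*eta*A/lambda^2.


G_linear = 4*pi*0.67*8.28/0.02^2 = 174282.99
G_dB = 10*log10(174282.99) = 52.4 dB

52.4 dB


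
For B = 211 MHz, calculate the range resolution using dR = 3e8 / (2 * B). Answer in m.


dR = 3e8 / (2 * 211000000.0) = 0.71 m

0.71 m


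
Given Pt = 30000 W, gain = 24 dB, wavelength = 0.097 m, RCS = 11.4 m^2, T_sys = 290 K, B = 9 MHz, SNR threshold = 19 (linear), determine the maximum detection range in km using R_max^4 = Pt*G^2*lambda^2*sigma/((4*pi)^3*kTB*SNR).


G_lin = 10^(24/10) = 251.188643
R^4 = 30000 * 251.188643^2 * 0.097^2 * 11.4 / ((4*pi)^3 * 1.38e-23 * 290 * 9000000.0 * 19)
R^4 = 1.49509e17 m^4
R_max = (1.49509e17)^(1/4) = 19663.8 m = 19.7 km

19.7 km


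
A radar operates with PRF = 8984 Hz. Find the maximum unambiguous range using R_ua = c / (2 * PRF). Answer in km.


R_ua = 3e8 / (2 * 8984) = 16696.3 m = 16.7 km

16.7 km


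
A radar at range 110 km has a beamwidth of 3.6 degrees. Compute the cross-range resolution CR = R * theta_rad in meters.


BW_rad = 0.062831853
CR = 110000 * 0.062831853 = 6911.5 m

6911.5 m


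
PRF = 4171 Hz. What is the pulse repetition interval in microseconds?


PRI = 1/4171 = 0.0002397507 s = 239.8 us

239.8 us


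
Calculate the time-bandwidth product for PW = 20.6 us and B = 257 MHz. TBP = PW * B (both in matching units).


TBP = 20.6 * 257 = 5294.2

5294.2


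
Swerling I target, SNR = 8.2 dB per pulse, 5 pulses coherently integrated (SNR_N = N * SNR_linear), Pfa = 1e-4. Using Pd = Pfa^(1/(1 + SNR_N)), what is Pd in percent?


SNR_lin = 10^(8.2/10) = 6.60693
SNR_N = 5 * 6.60693 = 33.03465
1/(1 + SNR_N) = 1/34.03465 = 0.0293818
Pd = (1e-4)^0.0293818 = 0.76291
Pd = 76.3%

76.3%


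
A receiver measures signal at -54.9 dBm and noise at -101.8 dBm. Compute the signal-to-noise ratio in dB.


SNR = -54.9 - (-101.8) = 46.9 dB

46.9 dB


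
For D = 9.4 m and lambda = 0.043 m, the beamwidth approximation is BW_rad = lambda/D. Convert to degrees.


BW_rad = 0.043 / 9.4 = 0.004574
BW_deg = 0.26 degrees

0.26 degrees


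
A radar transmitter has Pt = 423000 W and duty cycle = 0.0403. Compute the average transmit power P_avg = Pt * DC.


P_avg = 423000 * 0.0403 = 17046.9 W

17046.9 W


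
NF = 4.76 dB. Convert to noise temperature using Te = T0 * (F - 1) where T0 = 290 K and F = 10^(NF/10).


NF_lin = 10^(4.76/10) = 2.992265
Te = 290 * (2.992265 - 1) = 577.8 K

577.8 K


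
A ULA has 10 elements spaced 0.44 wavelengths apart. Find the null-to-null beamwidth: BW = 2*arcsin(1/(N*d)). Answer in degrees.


1/(N*d) = 1/(10*0.44) = 0.227273
BW = 2*arcsin(0.227273) = 26.3 degrees

26.3 degrees


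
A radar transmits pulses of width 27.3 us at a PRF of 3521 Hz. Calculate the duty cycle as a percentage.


DC = 27.3e-6 * 3521 * 100 = 9.61%

9.61%


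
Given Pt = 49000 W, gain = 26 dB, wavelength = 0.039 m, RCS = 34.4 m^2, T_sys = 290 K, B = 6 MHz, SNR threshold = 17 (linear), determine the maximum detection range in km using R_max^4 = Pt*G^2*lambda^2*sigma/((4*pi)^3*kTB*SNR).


G_lin = 10^(26/10) = 398.107171
R^4 = 49000 * 398.107171^2 * 0.039^2 * 34.4 / ((4*pi)^3 * 1.38e-23 * 290 * 6000000.0 * 17)
R^4 = 5.01622e17 m^4
R_max = (5.01622e17)^(1/4) = 26613.0 m = 26.6 km

26.6 km


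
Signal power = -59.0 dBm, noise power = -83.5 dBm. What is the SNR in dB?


SNR = -59.0 - (-83.5) = 24.5 dB

24.5 dB


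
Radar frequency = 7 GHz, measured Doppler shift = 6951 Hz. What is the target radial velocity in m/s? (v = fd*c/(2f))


v = 6951 * 3e8 / (2 * 7000000000.0) = 149.0 m/s

149.0 m/s


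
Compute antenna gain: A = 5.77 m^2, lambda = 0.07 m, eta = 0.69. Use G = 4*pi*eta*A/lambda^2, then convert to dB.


G_linear = 4*pi*0.69*5.77/0.07^2 = 10210.3
G_dB = 10*log10(10210.3) = 40.1 dB

40.1 dB


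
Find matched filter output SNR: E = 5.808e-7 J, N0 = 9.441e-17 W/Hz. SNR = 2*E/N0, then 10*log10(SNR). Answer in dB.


SNR_lin = 2 * 5.808e-7 / 9.441e-17 = 1.23e10
SNR_dB = 10*log10(1.23e10) = 100.9 dB

100.9 dB


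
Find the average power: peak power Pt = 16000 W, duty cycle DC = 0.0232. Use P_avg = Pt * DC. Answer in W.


P_avg = 16000 * 0.0232 = 371.2 W

371.2 W


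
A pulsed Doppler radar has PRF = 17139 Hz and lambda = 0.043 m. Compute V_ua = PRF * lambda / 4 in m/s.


V_ua = 17139 * 0.043 / 4 = 184.2 m/s

184.2 m/s


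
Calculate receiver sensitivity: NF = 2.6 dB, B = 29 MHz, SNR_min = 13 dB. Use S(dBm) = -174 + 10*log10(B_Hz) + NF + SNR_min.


10*log10(29000000.0) = 74.62
S = -174 + 74.62 + 2.6 + 13 = -83.8 dBm

-83.8 dBm


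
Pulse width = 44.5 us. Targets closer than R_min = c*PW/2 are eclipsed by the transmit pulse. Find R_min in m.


R_min = 3e8 * 44.5e-6 / 2 = 6675.0 m

6675.0 m


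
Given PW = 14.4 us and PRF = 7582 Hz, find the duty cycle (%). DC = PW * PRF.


DC = 14.4e-6 * 7582 * 100 = 10.92%

10.92%


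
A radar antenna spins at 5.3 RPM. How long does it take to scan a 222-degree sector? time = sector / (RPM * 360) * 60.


t = 222 / (5.3 * 360) * 60 = 6.98 s

6.98 s


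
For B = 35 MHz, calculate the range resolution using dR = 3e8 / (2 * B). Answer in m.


dR = 3e8 / (2 * 35000000.0) = 4.29 m

4.29 m


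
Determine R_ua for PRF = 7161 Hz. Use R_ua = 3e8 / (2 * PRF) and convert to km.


R_ua = 3e8 / (2 * 7161) = 20946.8 m = 20.9 km

20.9 km


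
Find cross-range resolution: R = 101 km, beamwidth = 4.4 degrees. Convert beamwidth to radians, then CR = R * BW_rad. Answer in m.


BW_rad = 0.076794487
CR = 101000 * 0.076794487 = 7756.2 m

7756.2 m


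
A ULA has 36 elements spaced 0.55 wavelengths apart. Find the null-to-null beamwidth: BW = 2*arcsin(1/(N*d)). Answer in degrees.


1/(N*d) = 1/(36*0.55) = 0.050505
BW = 2*arcsin(0.050505) = 5.8 degrees

5.8 degrees


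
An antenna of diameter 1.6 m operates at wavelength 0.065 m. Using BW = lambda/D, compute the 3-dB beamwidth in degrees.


BW_rad = 0.065 / 1.6 = 0.040625
BW_deg = 2.33 degrees

2.33 degrees


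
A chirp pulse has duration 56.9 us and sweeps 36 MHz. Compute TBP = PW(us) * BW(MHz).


TBP = 56.9 * 36 = 2048.4

2048.4


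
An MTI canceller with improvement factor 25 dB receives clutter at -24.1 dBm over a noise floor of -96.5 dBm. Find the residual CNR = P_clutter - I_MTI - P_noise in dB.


CNR = -24.1 - 25 - (-96.5) = 47.4 dB

47.4 dB
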